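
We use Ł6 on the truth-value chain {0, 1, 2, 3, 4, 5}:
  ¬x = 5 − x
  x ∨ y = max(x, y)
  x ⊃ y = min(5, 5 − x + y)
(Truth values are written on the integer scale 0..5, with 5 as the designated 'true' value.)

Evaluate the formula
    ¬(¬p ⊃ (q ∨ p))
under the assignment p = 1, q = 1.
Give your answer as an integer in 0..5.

¬p = ¬1 = 4
q ∨ p = 1 ∨ 1 = 1
¬p ⊃ (q ∨ p) = 4 ⊃ 1 = 2
¬(¬p ⊃ (q ∨ p)) = ¬2 = 3

3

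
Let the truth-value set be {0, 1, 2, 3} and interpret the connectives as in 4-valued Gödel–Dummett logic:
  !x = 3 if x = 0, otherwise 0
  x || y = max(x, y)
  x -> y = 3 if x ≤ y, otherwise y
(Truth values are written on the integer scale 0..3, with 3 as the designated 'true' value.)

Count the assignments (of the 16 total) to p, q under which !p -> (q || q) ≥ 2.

p = 0, q = 0 ↦ 0  <
p = 0, q = 1 ↦ 1  <
p = 0, q = 2 ↦ 2  ≥
p = 0, q = 3 ↦ 3  ≥
p = 1, q = 0 ↦ 3  ≥
p = 1, q = 1 ↦ 3  ≥
p = 1, q = 2 ↦ 3  ≥
p = 1, q = 3 ↦ 3  ≥
p = 2, q = 0 ↦ 3  ≥
p = 2, q = 1 ↦ 3  ≥
p = 2, q = 2 ↦ 3  ≥
p = 2, q = 3 ↦ 3  ≥
p = 3, q = 0 ↦ 3  ≥
p = 3, q = 1 ↦ 3  ≥
p = 3, q = 2 ↦ 3  ≥
p = 3, q = 3 ↦ 3  ≥
So 14 of the 16 assignments meet the threshold.

14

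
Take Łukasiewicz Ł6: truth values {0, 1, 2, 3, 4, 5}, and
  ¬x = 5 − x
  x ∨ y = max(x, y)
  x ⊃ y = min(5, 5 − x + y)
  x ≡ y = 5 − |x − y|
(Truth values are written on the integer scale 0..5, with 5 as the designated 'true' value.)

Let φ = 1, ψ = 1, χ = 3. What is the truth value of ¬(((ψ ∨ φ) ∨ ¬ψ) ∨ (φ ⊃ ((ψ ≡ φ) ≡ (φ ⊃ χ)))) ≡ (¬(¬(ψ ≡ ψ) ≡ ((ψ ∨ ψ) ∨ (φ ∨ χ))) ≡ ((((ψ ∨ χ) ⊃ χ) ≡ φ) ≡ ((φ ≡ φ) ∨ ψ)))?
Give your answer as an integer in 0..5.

2

ψ ∨ φ = 1 ∨ 1 = 1
¬ψ = ¬1 = 4
(ψ ∨ φ) ∨ ¬ψ = 1 ∨ 4 = 4
ψ ≡ φ = 1 ≡ 1 = 5
φ ⊃ χ = 1 ⊃ 3 = 5
(ψ ≡ φ) ≡ (φ ⊃ χ) = 5 ≡ 5 = 5
φ ⊃ ((ψ ≡ φ) ≡ (φ ⊃ χ)) = 1 ⊃ 5 = 5
((ψ ∨ φ) ∨ ¬ψ) ∨ (φ ⊃ ((ψ ≡ φ) ≡ (φ ⊃ χ))) = 4 ∨ 5 = 5
¬(((ψ ∨ φ) ∨ ¬ψ) ∨ (φ ⊃ ((ψ ≡ φ) ≡ (φ ⊃ χ)))) = ¬5 = 0
ψ ≡ ψ = 1 ≡ 1 = 5
¬(ψ ≡ ψ) = ¬5 = 0
ψ ∨ ψ = 1 ∨ 1 = 1
φ ∨ χ = 1 ∨ 3 = 3
(ψ ∨ ψ) ∨ (φ ∨ χ) = 1 ∨ 3 = 3
¬(ψ ≡ ψ) ≡ ((ψ ∨ ψ) ∨ (φ ∨ χ)) = 0 ≡ 3 = 2
¬(¬(ψ ≡ ψ) ≡ ((ψ ∨ ψ) ∨ (φ ∨ χ))) = ¬2 = 3
ψ ∨ χ = 1 ∨ 3 = 3
(ψ ∨ χ) ⊃ χ = 3 ⊃ 3 = 5
((ψ ∨ χ) ⊃ χ) ≡ φ = 5 ≡ 1 = 1
φ ≡ φ = 1 ≡ 1 = 5
(φ ≡ φ) ∨ ψ = 5 ∨ 1 = 5
(((ψ ∨ χ) ⊃ χ) ≡ φ) ≡ ((φ ≡ φ) ∨ ψ) = 1 ≡ 5 = 1
¬(¬(ψ ≡ ψ) ≡ ((ψ ∨ ψ) ∨ (φ ∨ χ))) ≡ ((((ψ ∨ χ) ⊃ χ) ≡ φ) ≡ ((φ ≡ φ) ∨ ψ)) = 3 ≡ 1 = 3
¬(((ψ ∨ φ) ∨ ¬ψ) ∨ (φ ⊃ ((ψ ≡ φ) ≡ (φ ⊃ χ)))) ≡ (¬(¬(ψ ≡ ψ) ≡ ((ψ ∨ ψ) ∨ (φ ∨ χ))) ≡ ((((ψ ∨ χ) ⊃ χ) ≡ φ) ≡ ((φ ≡ φ) ∨ ψ))) = 0 ≡ 3 = 2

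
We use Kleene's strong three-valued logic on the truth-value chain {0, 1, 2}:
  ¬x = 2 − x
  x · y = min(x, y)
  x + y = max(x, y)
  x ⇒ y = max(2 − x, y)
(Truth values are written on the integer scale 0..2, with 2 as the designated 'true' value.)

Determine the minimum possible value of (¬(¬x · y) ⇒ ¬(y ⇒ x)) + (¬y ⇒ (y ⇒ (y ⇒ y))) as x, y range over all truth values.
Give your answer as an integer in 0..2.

1

Take x = 0, y = 1:
¬x = ¬0 = 2
¬x · y = 2 · 1 = 1
¬(¬x · y) = ¬1 = 1
y ⇒ x = 1 ⇒ 0 = 1
¬(y ⇒ x) = ¬1 = 1
¬(¬x · y) ⇒ ¬(y ⇒ x) = 1 ⇒ 1 = 1
¬y = ¬1 = 1
y ⇒ y = 1 ⇒ 1 = 1
y ⇒ (y ⇒ y) = 1 ⇒ 1 = 1
¬y ⇒ (y ⇒ (y ⇒ y)) = 1 ⇒ 1 = 1
(¬(¬x · y) ⇒ ¬(y ⇒ x)) + (¬y ⇒ (y ⇒ (y ⇒ y))) = 1 + 1 = 1
No assignment yields a value below 1, so this is the minimum.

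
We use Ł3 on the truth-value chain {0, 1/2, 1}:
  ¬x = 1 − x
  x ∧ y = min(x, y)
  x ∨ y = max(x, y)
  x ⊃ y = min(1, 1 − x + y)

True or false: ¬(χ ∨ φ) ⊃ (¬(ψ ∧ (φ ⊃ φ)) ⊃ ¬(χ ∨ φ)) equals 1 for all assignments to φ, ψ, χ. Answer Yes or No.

Yes

At φ = 1, ψ = 1/2, χ = 1, for instance:
χ ∨ φ = 1 ∨ 1 = 1
¬(χ ∨ φ) = ¬1 = 0
φ ⊃ φ = 1 ⊃ 1 = 1
ψ ∧ (φ ⊃ φ) = 1/2 ∧ 1 = 1/2
¬(ψ ∧ (φ ⊃ φ)) = ¬1/2 = 1/2
¬(ψ ∧ (φ ⊃ φ)) ⊃ ¬(χ ∨ φ) = 1/2 ⊃ 0 = 1/2
¬(χ ∨ φ) ⊃ (¬(ψ ∧ (φ ⊃ φ)) ⊃ ¬(χ ∨ φ)) = 0 ⊃ 1/2 = 1
and checking the remaining 26 assignments likewise gives ≥ 1 in every case.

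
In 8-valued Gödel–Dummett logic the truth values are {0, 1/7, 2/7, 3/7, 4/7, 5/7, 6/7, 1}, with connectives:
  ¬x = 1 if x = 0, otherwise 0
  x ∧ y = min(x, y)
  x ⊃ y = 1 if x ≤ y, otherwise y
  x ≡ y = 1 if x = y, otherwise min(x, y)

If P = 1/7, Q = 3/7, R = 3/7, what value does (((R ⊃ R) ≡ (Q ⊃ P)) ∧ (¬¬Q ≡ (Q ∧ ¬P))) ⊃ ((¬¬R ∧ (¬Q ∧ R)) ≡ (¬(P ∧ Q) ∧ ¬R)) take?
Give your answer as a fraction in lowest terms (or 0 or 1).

1

R ⊃ R = 3/7 ⊃ 3/7 = 1
Q ⊃ P = 3/7 ⊃ 1/7 = 1/7
(R ⊃ R) ≡ (Q ⊃ P) = 1 ≡ 1/7 = 1/7
¬Q = ¬3/7 = 0
¬¬Q = ¬0 = 1
¬P = ¬1/7 = 0
Q ∧ ¬P = 3/7 ∧ 0 = 0
¬¬Q ≡ (Q ∧ ¬P) = 1 ≡ 0 = 0
((R ⊃ R) ≡ (Q ⊃ P)) ∧ (¬¬Q ≡ (Q ∧ ¬P)) = 1/7 ∧ 0 = 0
¬R = ¬3/7 = 0
¬¬R = ¬0 = 1
¬Q = ¬3/7 = 0
¬Q ∧ R = 0 ∧ 3/7 = 0
¬¬R ∧ (¬Q ∧ R) = 1 ∧ 0 = 0
P ∧ Q = 1/7 ∧ 3/7 = 1/7
¬(P ∧ Q) = ¬1/7 = 0
¬R = ¬3/7 = 0
¬(P ∧ Q) ∧ ¬R = 0 ∧ 0 = 0
(¬¬R ∧ (¬Q ∧ R)) ≡ (¬(P ∧ Q) ∧ ¬R) = 0 ≡ 0 = 1
(((R ⊃ R) ≡ (Q ⊃ P)) ∧ (¬¬Q ≡ (Q ∧ ¬P))) ⊃ ((¬¬R ∧ (¬Q ∧ R)) ≡ (¬(P ∧ Q) ∧ ¬R)) = 0 ⊃ 1 = 1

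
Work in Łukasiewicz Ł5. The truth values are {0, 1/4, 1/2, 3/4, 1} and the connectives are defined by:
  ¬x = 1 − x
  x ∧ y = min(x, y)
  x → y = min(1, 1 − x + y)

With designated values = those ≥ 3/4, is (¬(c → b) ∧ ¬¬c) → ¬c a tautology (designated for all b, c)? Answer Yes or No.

No

Counterexample: take b = 0, c = 3/4.
c → b = 3/4 → 0 = 1/4
¬(c → b) = ¬1/4 = 3/4
¬c = ¬3/4 = 1/4
¬¬c = ¬1/4 = 3/4
¬(c → b) ∧ ¬¬c = 3/4 ∧ 3/4 = 3/4
¬c = ¬3/4 = 1/4
(¬(c → b) ∧ ¬¬c) → ¬c = 3/4 → 1/4 = 1/2
This gives 1/2, which is below 3/4.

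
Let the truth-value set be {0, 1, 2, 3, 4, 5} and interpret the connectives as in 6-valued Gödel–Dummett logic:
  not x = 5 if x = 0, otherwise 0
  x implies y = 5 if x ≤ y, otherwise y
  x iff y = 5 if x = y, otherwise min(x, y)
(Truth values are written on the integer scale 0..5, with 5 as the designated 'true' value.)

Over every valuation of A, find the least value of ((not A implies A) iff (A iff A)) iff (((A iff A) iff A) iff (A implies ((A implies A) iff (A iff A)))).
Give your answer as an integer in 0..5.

1

Take A = 1:
not A = not 1 = 0
not A implies A = 0 implies 1 = 5
A iff A = 1 iff 1 = 5
(not A implies A) iff (A iff A) = 5 iff 5 = 5
A iff A = 1 iff 1 = 5
(A iff A) iff A = 5 iff 1 = 1
A implies A = 1 implies 1 = 5
A iff A = 1 iff 1 = 5
(A implies A) iff (A iff A) = 5 iff 5 = 5
A implies ((A implies A) iff (A iff A)) = 1 implies 5 = 5
((A iff A) iff A) iff (A implies ((A implies A) iff (A iff A))) = 1 iff 5 = 1
((not A implies A) iff (A iff A)) iff (((A iff A) iff A) iff (A implies ((A implies A) iff (A iff A)))) = 5 iff 1 = 1
No assignment yields a value below 1, so this is the minimum.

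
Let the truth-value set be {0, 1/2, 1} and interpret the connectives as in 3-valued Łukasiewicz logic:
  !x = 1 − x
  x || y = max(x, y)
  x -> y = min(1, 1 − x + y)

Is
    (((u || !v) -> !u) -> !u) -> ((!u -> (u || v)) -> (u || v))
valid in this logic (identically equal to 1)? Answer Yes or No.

No

Counterexample: take u = 1/2, v = 0.
!v = !0 = 1
u || !v = 1/2 || 1 = 1
!u = !1/2 = 1/2
(u || !v) -> !u = 1 -> 1/2 = 1/2
!u = !1/2 = 1/2
((u || !v) -> !u) -> !u = 1/2 -> 1/2 = 1
!u = !1/2 = 1/2
u || v = 1/2 || 0 = 1/2
!u -> (u || v) = 1/2 -> 1/2 = 1
u || v = 1/2 || 0 = 1/2
(!u -> (u || v)) -> (u || v) = 1 -> 1/2 = 1/2
(((u || !v) -> !u) -> !u) -> ((!u -> (u || v)) -> (u || v)) = 1 -> 1/2 = 1/2
This gives 1/2 ≠ 1.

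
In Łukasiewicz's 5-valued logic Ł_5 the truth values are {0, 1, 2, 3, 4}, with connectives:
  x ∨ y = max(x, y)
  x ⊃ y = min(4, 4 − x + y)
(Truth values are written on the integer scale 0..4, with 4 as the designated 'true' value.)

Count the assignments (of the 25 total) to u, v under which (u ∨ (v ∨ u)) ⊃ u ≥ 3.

value 4: 15 assignments (counts)
value 3: 4 assignments (counts)
value 2: 3 assignments
value 1: 2 assignments
value 0: 1 assignment
So 19 of the 25 assignments meet the threshold.

19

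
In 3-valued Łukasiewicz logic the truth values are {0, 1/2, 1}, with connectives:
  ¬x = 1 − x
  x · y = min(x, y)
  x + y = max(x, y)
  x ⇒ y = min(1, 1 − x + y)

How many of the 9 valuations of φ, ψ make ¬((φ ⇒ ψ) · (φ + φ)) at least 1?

4

φ = 0, ψ = 0 ↦ 1  ≥
φ = 0, ψ = 1/2 ↦ 1  ≥
φ = 0, ψ = 1 ↦ 1  ≥
φ = 1/2, ψ = 0 ↦ 1/2  <
φ = 1/2, ψ = 1/2 ↦ 1/2  <
φ = 1/2, ψ = 1 ↦ 1/2  <
φ = 1, ψ = 0 ↦ 1  ≥
φ = 1, ψ = 1/2 ↦ 1/2  <
φ = 1, ψ = 1 ↦ 0  <
So 4 of the 9 assignments meet the threshold.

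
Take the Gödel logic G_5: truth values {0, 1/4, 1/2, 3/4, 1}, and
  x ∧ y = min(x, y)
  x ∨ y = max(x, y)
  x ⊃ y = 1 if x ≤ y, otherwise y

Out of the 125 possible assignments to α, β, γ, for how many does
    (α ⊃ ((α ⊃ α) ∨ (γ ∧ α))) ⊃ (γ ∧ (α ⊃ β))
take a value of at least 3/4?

value 1: 15 assignments (counts)
value 3/4: 17 assignments (counts)
value 1/2: 22 assignments
value 1/4: 30 assignments
value 0: 41 assignments
So 32 of the 125 assignments meet the threshold.

32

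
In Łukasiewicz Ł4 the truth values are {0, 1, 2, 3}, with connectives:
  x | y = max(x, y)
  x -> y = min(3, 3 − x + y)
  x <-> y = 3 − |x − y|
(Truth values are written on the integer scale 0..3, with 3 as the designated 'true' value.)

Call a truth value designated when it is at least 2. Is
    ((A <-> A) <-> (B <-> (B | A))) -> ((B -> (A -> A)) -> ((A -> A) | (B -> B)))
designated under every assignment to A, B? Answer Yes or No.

Yes

A = 0, B = 0 ↦ 3
A = 0, B = 1 ↦ 3
A = 0, B = 2 ↦ 3
A = 0, B = 3 ↦ 3
A = 1, B = 0 ↦ 3
A = 1, B = 1 ↦ 3
A = 1, B = 2 ↦ 3
A = 1, B = 3 ↦ 3
A = 2, B = 0 ↦ 3
A = 2, B = 1 ↦ 3
A = 2, B = 2 ↦ 3
A = 2, B = 3 ↦ 3
A = 3, B = 0 ↦ 3
A = 3, B = 1 ↦ 3
A = 3, B = 2 ↦ 3
A = 3, B = 3 ↦ 3
Every assignment gives a value ≥ 2.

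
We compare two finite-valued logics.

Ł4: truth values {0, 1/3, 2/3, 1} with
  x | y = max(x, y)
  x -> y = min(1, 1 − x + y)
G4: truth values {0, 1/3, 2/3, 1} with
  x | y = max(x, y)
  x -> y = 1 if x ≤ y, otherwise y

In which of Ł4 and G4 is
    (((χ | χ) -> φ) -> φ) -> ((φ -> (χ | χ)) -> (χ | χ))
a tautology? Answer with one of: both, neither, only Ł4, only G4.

only Ł4

In Ł4: every assignment gives 1 — tautology.
In G4: at φ = 0, χ = 1/3 the value is 1/3 — not a tautology.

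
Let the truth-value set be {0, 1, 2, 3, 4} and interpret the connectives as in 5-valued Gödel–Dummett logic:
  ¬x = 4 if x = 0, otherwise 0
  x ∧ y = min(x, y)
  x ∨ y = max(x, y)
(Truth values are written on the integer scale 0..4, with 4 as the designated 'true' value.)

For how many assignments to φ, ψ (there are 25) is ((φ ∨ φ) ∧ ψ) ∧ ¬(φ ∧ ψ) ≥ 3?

0

value 0: 25 assignments
So 0 of the 25 assignments meet the threshold.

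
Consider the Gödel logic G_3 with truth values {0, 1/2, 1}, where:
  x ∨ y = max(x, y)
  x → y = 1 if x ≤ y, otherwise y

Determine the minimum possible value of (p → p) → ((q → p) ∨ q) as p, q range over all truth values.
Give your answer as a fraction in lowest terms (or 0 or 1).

Take p = 0, q = 1/2:
p → p = 0 → 0 = 1
q → p = 1/2 → 0 = 0
(q → p) ∨ q = 0 ∨ 1/2 = 1/2
(p → p) → ((q → p) ∨ q) = 1 → 1/2 = 1/2
No assignment yields a value below 1/2, so this is the minimum.

1/2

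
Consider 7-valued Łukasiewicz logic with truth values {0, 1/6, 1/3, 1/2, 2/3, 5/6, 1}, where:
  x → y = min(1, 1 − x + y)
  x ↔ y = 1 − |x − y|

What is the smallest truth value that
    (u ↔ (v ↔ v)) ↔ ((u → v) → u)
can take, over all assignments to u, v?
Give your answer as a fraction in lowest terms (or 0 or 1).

Take u = 1/2, v = 0:
v ↔ v = 0 ↔ 0 = 1
u ↔ (v ↔ v) = 1/2 ↔ 1 = 1/2
u → v = 1/2 → 0 = 1/2
(u → v) → u = 1/2 → 1/2 = 1
(u ↔ (v ↔ v)) ↔ ((u → v) → u) = 1/2 ↔ 1 = 1/2
No assignment yields a value below 1/2, so this is the minimum.

1/2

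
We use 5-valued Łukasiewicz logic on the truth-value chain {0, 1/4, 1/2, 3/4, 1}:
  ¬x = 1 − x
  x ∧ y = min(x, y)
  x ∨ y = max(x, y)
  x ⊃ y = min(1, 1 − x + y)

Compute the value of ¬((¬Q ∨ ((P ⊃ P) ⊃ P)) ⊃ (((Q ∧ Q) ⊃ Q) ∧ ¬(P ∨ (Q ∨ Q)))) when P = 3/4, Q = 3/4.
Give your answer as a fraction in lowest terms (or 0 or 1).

1/2

¬Q = ¬3/4 = 1/4
P ⊃ P = 3/4 ⊃ 3/4 = 1
(P ⊃ P) ⊃ P = 1 ⊃ 3/4 = 3/4
¬Q ∨ ((P ⊃ P) ⊃ P) = 1/4 ∨ 3/4 = 3/4
Q ∧ Q = 3/4 ∧ 3/4 = 3/4
(Q ∧ Q) ⊃ Q = 3/4 ⊃ 3/4 = 1
Q ∨ Q = 3/4 ∨ 3/4 = 3/4
P ∨ (Q ∨ Q) = 3/4 ∨ 3/4 = 3/4
¬(P ∨ (Q ∨ Q)) = ¬3/4 = 1/4
((Q ∧ Q) ⊃ Q) ∧ ¬(P ∨ (Q ∨ Q)) = 1 ∧ 1/4 = 1/4
(¬Q ∨ ((P ⊃ P) ⊃ P)) ⊃ (((Q ∧ Q) ⊃ Q) ∧ ¬(P ∨ (Q ∨ Q))) = 3/4 ⊃ 1/4 = 1/2
¬((¬Q ∨ ((P ⊃ P) ⊃ P)) ⊃ (((Q ∧ Q) ⊃ Q) ∧ ¬(P ∨ (Q ∨ Q)))) = ¬1/2 = 1/2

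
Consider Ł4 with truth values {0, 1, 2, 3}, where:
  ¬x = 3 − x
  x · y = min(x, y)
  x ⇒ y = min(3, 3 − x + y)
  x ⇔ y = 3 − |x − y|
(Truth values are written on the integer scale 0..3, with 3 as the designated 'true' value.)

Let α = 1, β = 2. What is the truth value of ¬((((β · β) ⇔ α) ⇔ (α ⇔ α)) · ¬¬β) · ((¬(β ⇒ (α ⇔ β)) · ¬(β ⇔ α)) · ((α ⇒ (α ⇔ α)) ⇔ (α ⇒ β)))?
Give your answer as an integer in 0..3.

β · β = 2 · 2 = 2
(β · β) ⇔ α = 2 ⇔ 1 = 2
α ⇔ α = 1 ⇔ 1 = 3
((β · β) ⇔ α) ⇔ (α ⇔ α) = 2 ⇔ 3 = 2
¬β = ¬2 = 1
¬¬β = ¬1 = 2
(((β · β) ⇔ α) ⇔ (α ⇔ α)) · ¬¬β = 2 · 2 = 2
¬((((β · β) ⇔ α) ⇔ (α ⇔ α)) · ¬¬β) = ¬2 = 1
α ⇔ β = 1 ⇔ 2 = 2
β ⇒ (α ⇔ β) = 2 ⇒ 2 = 3
¬(β ⇒ (α ⇔ β)) = ¬3 = 0
β ⇔ α = 2 ⇔ 1 = 2
¬(β ⇔ α) = ¬2 = 1
¬(β ⇒ (α ⇔ β)) · ¬(β ⇔ α) = 0 · 1 = 0
α ⇔ α = 1 ⇔ 1 = 3
α ⇒ (α ⇔ α) = 1 ⇒ 3 = 3
α ⇒ β = 1 ⇒ 2 = 3
(α ⇒ (α ⇔ α)) ⇔ (α ⇒ β) = 3 ⇔ 3 = 3
(¬(β ⇒ (α ⇔ β)) · ¬(β ⇔ α)) · ((α ⇒ (α ⇔ α)) ⇔ (α ⇒ β)) = 0 · 3 = 0
¬((((β · β) ⇔ α) ⇔ (α ⇔ α)) · ¬¬β) · ((¬(β ⇒ (α ⇔ β)) · ¬(β ⇔ α)) · ((α ⇒ (α ⇔ α)) ⇔ (α ⇒ β))) = 1 · 0 = 0

0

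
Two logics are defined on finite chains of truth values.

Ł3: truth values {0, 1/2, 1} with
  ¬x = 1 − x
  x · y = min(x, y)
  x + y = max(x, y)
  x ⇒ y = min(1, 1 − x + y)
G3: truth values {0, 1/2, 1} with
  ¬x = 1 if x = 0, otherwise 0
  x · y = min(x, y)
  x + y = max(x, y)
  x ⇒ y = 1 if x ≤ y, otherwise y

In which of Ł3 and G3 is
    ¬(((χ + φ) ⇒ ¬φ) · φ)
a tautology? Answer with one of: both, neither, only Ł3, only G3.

In Ł3: at φ = 1/2, χ = 0 the value is 1/2 — not a tautology.
In G3: every assignment gives 1 — tautology.

only G3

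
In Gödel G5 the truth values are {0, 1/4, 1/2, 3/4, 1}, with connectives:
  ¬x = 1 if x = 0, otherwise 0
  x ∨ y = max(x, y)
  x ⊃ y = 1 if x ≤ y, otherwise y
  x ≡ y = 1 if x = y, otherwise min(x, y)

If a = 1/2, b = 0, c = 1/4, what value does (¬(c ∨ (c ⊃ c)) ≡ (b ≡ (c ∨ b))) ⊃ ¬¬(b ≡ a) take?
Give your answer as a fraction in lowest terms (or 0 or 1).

c ⊃ c = 1/4 ⊃ 1/4 = 1
c ∨ (c ⊃ c) = 1/4 ∨ 1 = 1
¬(c ∨ (c ⊃ c)) = ¬1 = 0
c ∨ b = 1/4 ∨ 0 = 1/4
b ≡ (c ∨ b) = 0 ≡ 1/4 = 0
¬(c ∨ (c ⊃ c)) ≡ (b ≡ (c ∨ b)) = 0 ≡ 0 = 1
b ≡ a = 0 ≡ 1/2 = 0
¬(b ≡ a) = ¬0 = 1
¬¬(b ≡ a) = ¬1 = 0
(¬(c ∨ (c ⊃ c)) ≡ (b ≡ (c ∨ b))) ⊃ ¬¬(b ≡ a) = 1 ⊃ 0 = 0

0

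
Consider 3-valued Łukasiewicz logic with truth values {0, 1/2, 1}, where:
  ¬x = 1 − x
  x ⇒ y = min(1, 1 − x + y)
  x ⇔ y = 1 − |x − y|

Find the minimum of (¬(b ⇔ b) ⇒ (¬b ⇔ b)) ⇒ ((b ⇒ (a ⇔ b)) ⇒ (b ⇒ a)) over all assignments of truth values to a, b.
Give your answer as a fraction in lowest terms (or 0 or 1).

Take a = 0, b = 1/2:
b ⇔ b = 1/2 ⇔ 1/2 = 1
¬(b ⇔ b) = ¬1 = 0
¬b = ¬1/2 = 1/2
¬b ⇔ b = 1/2 ⇔ 1/2 = 1
¬(b ⇔ b) ⇒ (¬b ⇔ b) = 0 ⇒ 1 = 1
a ⇔ b = 0 ⇔ 1/2 = 1/2
b ⇒ (a ⇔ b) = 1/2 ⇒ 1/2 = 1
b ⇒ a = 1/2 ⇒ 0 = 1/2
(b ⇒ (a ⇔ b)) ⇒ (b ⇒ a) = 1 ⇒ 1/2 = 1/2
(¬(b ⇔ b) ⇒ (¬b ⇔ b)) ⇒ ((b ⇒ (a ⇔ b)) ⇒ (b ⇒ a)) = 1 ⇒ 1/2 = 1/2
No assignment yields a value below 1/2, so this is the minimum.

1/2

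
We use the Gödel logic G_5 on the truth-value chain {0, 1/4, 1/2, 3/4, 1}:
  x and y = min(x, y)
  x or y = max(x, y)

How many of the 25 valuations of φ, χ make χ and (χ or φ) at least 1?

5

value 1: 5 assignments (counts)
value 3/4: 5 assignments
value 1/2: 5 assignments
value 1/4: 5 assignments
value 0: 5 assignments
So 5 of the 25 assignments meet the threshold.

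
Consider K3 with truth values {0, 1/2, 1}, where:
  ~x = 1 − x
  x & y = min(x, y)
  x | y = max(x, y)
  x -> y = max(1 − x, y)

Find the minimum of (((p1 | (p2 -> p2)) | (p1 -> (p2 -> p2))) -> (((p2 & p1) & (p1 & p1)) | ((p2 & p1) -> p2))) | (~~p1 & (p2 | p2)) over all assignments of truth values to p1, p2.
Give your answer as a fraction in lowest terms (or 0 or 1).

1/2

Take p1 = 1/2, p2 = 1/2:
p2 -> p2 = 1/2 -> 1/2 = 1/2
p1 | (p2 -> p2) = 1/2 | 1/2 = 1/2
p2 -> p2 = 1/2 -> 1/2 = 1/2
p1 -> (p2 -> p2) = 1/2 -> 1/2 = 1/2
(p1 | (p2 -> p2)) | (p1 -> (p2 -> p2)) = 1/2 | 1/2 = 1/2
p2 & p1 = 1/2 & 1/2 = 1/2
p1 & p1 = 1/2 & 1/2 = 1/2
(p2 & p1) & (p1 & p1) = 1/2 & 1/2 = 1/2
p2 & p1 = 1/2 & 1/2 = 1/2
(p2 & p1) -> p2 = 1/2 -> 1/2 = 1/2
((p2 & p1) & (p1 & p1)) | ((p2 & p1) -> p2) = 1/2 | 1/2 = 1/2
((p1 | (p2 -> p2)) | (p1 -> (p2 -> p2))) -> (((p2 & p1) & (p1 & p1)) | ((p2 & p1) -> p2)) = 1/2 -> 1/2 = 1/2
~p1 = ~1/2 = 1/2
~~p1 = ~1/2 = 1/2
p2 | p2 = 1/2 | 1/2 = 1/2
~~p1 & (p2 | p2) = 1/2 & 1/2 = 1/2
(((p1 | (p2 -> p2)) | (p1 -> (p2 -> p2))) -> (((p2 & p1) & (p1 & p1)) | ((p2 & p1) -> p2))) | (~~p1 & (p2 | p2)) = 1/2 | 1/2 = 1/2
No assignment yields a value below 1/2, so this is the minimum.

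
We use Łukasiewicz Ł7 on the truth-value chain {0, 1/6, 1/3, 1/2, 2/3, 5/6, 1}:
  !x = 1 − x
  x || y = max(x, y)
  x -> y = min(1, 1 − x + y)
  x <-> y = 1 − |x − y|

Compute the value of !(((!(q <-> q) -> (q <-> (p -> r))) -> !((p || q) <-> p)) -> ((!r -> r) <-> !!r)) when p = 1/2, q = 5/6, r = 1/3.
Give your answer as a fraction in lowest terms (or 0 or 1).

0

q <-> q = 5/6 <-> 5/6 = 1
!(q <-> q) = !1 = 0
p -> r = 1/2 -> 1/3 = 5/6
q <-> (p -> r) = 5/6 <-> 5/6 = 1
!(q <-> q) -> (q <-> (p -> r)) = 0 -> 1 = 1
p || q = 1/2 || 5/6 = 5/6
(p || q) <-> p = 5/6 <-> 1/2 = 2/3
!((p || q) <-> p) = !2/3 = 1/3
(!(q <-> q) -> (q <-> (p -> r))) -> !((p || q) <-> p) = 1 -> 1/3 = 1/3
!r = !1/3 = 2/3
!r -> r = 2/3 -> 1/3 = 2/3
!r = !1/3 = 2/3
!!r = !2/3 = 1/3
(!r -> r) <-> !!r = 2/3 <-> 1/3 = 2/3
((!(q <-> q) -> (q <-> (p -> r))) -> !((p || q) <-> p)) -> ((!r -> r) <-> !!r) = 1/3 -> 2/3 = 1
!(((!(q <-> q) -> (q <-> (p -> r))) -> !((p || q) <-> p)) -> ((!r -> r) <-> !!r)) = !1 = 0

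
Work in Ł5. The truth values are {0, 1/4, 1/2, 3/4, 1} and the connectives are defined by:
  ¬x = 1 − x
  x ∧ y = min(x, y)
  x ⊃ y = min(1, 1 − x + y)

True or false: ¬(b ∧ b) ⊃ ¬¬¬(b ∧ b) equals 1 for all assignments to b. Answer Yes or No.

Yes

b = 0 ↦ 1
b = 1/4 ↦ 1
b = 1/2 ↦ 1
b = 3/4 ↦ 1
b = 1 ↦ 1
Every assignment gives a value ≥ 1.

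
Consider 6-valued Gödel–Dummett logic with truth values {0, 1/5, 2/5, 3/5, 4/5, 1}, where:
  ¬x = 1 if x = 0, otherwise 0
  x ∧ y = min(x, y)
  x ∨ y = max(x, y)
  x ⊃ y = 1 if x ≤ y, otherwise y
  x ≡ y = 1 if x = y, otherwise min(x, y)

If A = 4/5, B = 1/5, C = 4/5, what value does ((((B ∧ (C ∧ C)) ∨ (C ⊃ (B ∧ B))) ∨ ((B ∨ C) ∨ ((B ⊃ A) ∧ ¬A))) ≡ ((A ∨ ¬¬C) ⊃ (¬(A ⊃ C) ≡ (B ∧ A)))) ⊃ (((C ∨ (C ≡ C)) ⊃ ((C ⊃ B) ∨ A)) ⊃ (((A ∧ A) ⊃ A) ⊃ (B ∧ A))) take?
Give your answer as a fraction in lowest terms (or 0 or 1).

C ∧ C = 4/5 ∧ 4/5 = 4/5
B ∧ (C ∧ C) = 1/5 ∧ 4/5 = 1/5
B ∧ B = 1/5 ∧ 1/5 = 1/5
C ⊃ (B ∧ B) = 4/5 ⊃ 1/5 = 1/5
(B ∧ (C ∧ C)) ∨ (C ⊃ (B ∧ B)) = 1/5 ∨ 1/5 = 1/5
B ∨ C = 1/5 ∨ 4/5 = 4/5
B ⊃ A = 1/5 ⊃ 4/5 = 1
¬A = ¬4/5 = 0
(B ⊃ A) ∧ ¬A = 1 ∧ 0 = 0
(B ∨ C) ∨ ((B ⊃ A) ∧ ¬A) = 4/5 ∨ 0 = 4/5
((B ∧ (C ∧ C)) ∨ (C ⊃ (B ∧ B))) ∨ ((B ∨ C) ∨ ((B ⊃ A) ∧ ¬A)) = 1/5 ∨ 4/5 = 4/5
¬C = ¬4/5 = 0
¬¬C = ¬0 = 1
A ∨ ¬¬C = 4/5 ∨ 1 = 1
A ⊃ C = 4/5 ⊃ 4/5 = 1
¬(A ⊃ C) = ¬1 = 0
B ∧ A = 1/5 ∧ 4/5 = 1/5
¬(A ⊃ C) ≡ (B ∧ A) = 0 ≡ 1/5 = 0
(A ∨ ¬¬C) ⊃ (¬(A ⊃ C) ≡ (B ∧ A)) = 1 ⊃ 0 = 0
(((B ∧ (C ∧ C)) ∨ (C ⊃ (B ∧ B))) ∨ ((B ∨ C) ∨ ((B ⊃ A) ∧ ¬A))) ≡ ((A ∨ ¬¬C) ⊃ (¬(A ⊃ C) ≡ (B ∧ A))) = 4/5 ≡ 0 = 0
C ≡ C = 4/5 ≡ 4/5 = 1
C ∨ (C ≡ C) = 4/5 ∨ 1 = 1
C ⊃ B = 4/5 ⊃ 1/5 = 1/5
(C ⊃ B) ∨ A = 1/5 ∨ 4/5 = 4/5
(C ∨ (C ≡ C)) ⊃ ((C ⊃ B) ∨ A) = 1 ⊃ 4/5 = 4/5
A ∧ A = 4/5 ∧ 4/5 = 4/5
(A ∧ A) ⊃ A = 4/5 ⊃ 4/5 = 1
B ∧ A = 1/5 ∧ 4/5 = 1/5
((A ∧ A) ⊃ A) ⊃ (B ∧ A) = 1 ⊃ 1/5 = 1/5
((C ∨ (C ≡ C)) ⊃ ((C ⊃ B) ∨ A)) ⊃ (((A ∧ A) ⊃ A) ⊃ (B ∧ A)) = 4/5 ⊃ 1/5 = 1/5
((((B ∧ (C ∧ C)) ∨ (C ⊃ (B ∧ B))) ∨ ((B ∨ C) ∨ ((B ⊃ A) ∧ ¬A))) ≡ ((A ∨ ¬¬C) ⊃ (¬(A ⊃ C) ≡ (B ∧ A)))) ⊃ (((C ∨ (C ≡ C)) ⊃ ((C ⊃ B) ∨ A)) ⊃ (((A ∧ A) ⊃ A) ⊃ (B ∧ A))) = 0 ⊃ 1/5 = 1

1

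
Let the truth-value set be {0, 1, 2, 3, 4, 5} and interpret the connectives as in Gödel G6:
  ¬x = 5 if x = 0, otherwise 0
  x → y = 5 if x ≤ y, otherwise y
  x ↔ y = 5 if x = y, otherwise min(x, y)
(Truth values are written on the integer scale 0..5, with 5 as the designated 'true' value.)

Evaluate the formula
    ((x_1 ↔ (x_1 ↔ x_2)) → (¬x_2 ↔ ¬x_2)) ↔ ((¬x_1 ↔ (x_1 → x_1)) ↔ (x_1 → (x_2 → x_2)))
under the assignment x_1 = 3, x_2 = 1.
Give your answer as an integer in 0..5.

x_1 ↔ x_2 = 3 ↔ 1 = 1
x_1 ↔ (x_1 ↔ x_2) = 3 ↔ 1 = 1
¬x_2 = ¬1 = 0
¬x_2 = ¬1 = 0
¬x_2 ↔ ¬x_2 = 0 ↔ 0 = 5
(x_1 ↔ (x_1 ↔ x_2)) → (¬x_2 ↔ ¬x_2) = 1 → 5 = 5
¬x_1 = ¬3 = 0
x_1 → x_1 = 3 → 3 = 5
¬x_1 ↔ (x_1 → x_1) = 0 ↔ 5 = 0
x_2 → x_2 = 1 → 1 = 5
x_1 → (x_2 → x_2) = 3 → 5 = 5
(¬x_1 ↔ (x_1 → x_1)) ↔ (x_1 → (x_2 → x_2)) = 0 ↔ 5 = 0
((x_1 ↔ (x_1 ↔ x_2)) → (¬x_2 ↔ ¬x_2)) ↔ ((¬x_1 ↔ (x_1 → x_1)) ↔ (x_1 → (x_2 → x_2))) = 5 ↔ 0 = 0

0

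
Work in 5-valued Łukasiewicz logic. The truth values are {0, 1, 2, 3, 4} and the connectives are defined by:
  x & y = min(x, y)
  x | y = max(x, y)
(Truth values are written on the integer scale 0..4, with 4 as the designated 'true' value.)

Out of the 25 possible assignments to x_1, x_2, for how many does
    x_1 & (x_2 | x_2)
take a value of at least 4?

1

value 4: 1 assignment (counts)
value 3: 3 assignments
value 2: 5 assignments
value 1: 7 assignments
value 0: 9 assignments
So 1 of the 25 assignments meets the threshold.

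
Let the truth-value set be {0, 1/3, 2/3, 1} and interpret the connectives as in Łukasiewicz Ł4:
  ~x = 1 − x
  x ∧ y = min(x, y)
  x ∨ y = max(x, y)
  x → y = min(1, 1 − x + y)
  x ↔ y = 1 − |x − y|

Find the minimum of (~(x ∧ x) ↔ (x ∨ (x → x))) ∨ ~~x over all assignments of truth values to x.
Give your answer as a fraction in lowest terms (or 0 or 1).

2/3

Take x = 1/3:
x ∧ x = 1/3 ∧ 1/3 = 1/3
~(x ∧ x) = ~1/3 = 2/3
x → x = 1/3 → 1/3 = 1
x ∨ (x → x) = 1/3 ∨ 1 = 1
~(x ∧ x) ↔ (x ∨ (x → x)) = 2/3 ↔ 1 = 2/3
~x = ~1/3 = 2/3
~~x = ~2/3 = 1/3
(~(x ∧ x) ↔ (x ∨ (x → x))) ∨ ~~x = 2/3 ∨ 1/3 = 2/3
No assignment yields a value below 2/3, so this is the minimum.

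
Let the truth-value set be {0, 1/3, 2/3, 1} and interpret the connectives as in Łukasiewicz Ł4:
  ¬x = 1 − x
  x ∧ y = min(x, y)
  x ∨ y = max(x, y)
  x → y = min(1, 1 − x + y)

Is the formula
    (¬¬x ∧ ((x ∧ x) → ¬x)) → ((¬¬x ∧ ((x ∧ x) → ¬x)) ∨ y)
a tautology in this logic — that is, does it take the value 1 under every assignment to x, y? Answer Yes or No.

Yes

x = 0, y = 0 ↦ 1
x = 0, y = 1/3 ↦ 1
x = 0, y = 2/3 ↦ 1
x = 0, y = 1 ↦ 1
x = 1/3, y = 0 ↦ 1
x = 1/3, y = 1/3 ↦ 1
x = 1/3, y = 2/3 ↦ 1
x = 1/3, y = 1 ↦ 1
x = 2/3, y = 0 ↦ 1
x = 2/3, y = 1/3 ↦ 1
x = 2/3, y = 2/3 ↦ 1
x = 2/3, y = 1 ↦ 1
x = 1, y = 0 ↦ 1
x = 1, y = 1/3 ↦ 1
x = 1, y = 2/3 ↦ 1
x = 1, y = 1 ↦ 1
Every assignment gives a value ≥ 1.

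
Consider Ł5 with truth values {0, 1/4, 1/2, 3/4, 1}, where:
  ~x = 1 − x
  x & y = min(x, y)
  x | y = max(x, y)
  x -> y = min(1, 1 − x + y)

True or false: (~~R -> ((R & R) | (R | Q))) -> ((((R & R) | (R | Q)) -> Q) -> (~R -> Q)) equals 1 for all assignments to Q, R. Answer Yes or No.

No

Counterexample: take Q = 0, R = 0.
~R = ~0 = 1
~~R = ~1 = 0
R & R = 0 & 0 = 0
R | Q = 0 | 0 = 0
(R & R) | (R | Q) = 0 | 0 = 0
~~R -> ((R & R) | (R | Q)) = 0 -> 0 = 1
R & R = 0 & 0 = 0
R | Q = 0 | 0 = 0
(R & R) | (R | Q) = 0 | 0 = 0
((R & R) | (R | Q)) -> Q = 0 -> 0 = 1
~R = ~0 = 1
~R -> Q = 1 -> 0 = 0
(((R & R) | (R | Q)) -> Q) -> (~R -> Q) = 1 -> 0 = 0
(~~R -> ((R & R) | (R | Q))) -> ((((R & R) | (R | Q)) -> Q) -> (~R -> Q)) = 1 -> 0 = 0
This gives 0 ≠ 1.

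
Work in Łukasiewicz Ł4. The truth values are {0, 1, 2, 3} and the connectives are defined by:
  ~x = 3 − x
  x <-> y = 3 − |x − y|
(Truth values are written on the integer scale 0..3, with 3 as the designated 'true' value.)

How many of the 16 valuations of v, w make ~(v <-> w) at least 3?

2

v = 0, w = 0 ↦ 0  <
v = 0, w = 1 ↦ 1  <
v = 0, w = 2 ↦ 2  <
v = 0, w = 3 ↦ 3  ≥
v = 1, w = 0 ↦ 1  <
v = 1, w = 1 ↦ 0  <
v = 1, w = 2 ↦ 1  <
v = 1, w = 3 ↦ 2  <
v = 2, w = 0 ↦ 2  <
v = 2, w = 1 ↦ 1  <
v = 2, w = 2 ↦ 0  <
v = 2, w = 3 ↦ 1  <
v = 3, w = 0 ↦ 3  ≥
v = 3, w = 1 ↦ 2  <
v = 3, w = 2 ↦ 1  <
v = 3, w = 3 ↦ 0  <
So 2 of the 16 assignments meet the threshold.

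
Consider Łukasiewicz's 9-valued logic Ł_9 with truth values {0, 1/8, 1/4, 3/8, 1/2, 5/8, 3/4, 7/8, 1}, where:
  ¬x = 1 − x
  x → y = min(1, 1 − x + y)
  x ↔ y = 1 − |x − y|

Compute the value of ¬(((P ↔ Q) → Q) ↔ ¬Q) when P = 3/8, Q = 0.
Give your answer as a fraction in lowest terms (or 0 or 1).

5/8

P ↔ Q = 3/8 ↔ 0 = 5/8
(P ↔ Q) → Q = 5/8 → 0 = 3/8
¬Q = ¬0 = 1
((P ↔ Q) → Q) ↔ ¬Q = 3/8 ↔ 1 = 3/8
¬(((P ↔ Q) → Q) ↔ ¬Q) = ¬3/8 = 5/8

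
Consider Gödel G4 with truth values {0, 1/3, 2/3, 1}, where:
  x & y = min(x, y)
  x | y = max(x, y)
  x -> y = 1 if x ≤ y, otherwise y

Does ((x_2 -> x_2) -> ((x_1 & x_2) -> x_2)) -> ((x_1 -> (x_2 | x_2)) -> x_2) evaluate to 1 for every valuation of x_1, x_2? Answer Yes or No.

Counterexample: take x_1 = 0, x_2 = 0.
x_2 -> x_2 = 0 -> 0 = 1
x_1 & x_2 = 0 & 0 = 0
(x_1 & x_2) -> x_2 = 0 -> 0 = 1
(x_2 -> x_2) -> ((x_1 & x_2) -> x_2) = 1 -> 1 = 1
x_2 | x_2 = 0 | 0 = 0
x_1 -> (x_2 | x_2) = 0 -> 0 = 1
(x_1 -> (x_2 | x_2)) -> x_2 = 1 -> 0 = 0
((x_2 -> x_2) -> ((x_1 & x_2) -> x_2)) -> ((x_1 -> (x_2 | x_2)) -> x_2) = 1 -> 0 = 0
This gives 0 ≠ 1.

No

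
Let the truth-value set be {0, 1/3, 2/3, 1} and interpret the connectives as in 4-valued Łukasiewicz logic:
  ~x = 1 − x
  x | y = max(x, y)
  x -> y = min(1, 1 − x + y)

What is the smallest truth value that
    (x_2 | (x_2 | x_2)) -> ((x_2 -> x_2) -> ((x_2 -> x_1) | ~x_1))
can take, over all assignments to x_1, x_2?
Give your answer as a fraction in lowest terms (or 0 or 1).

2/3

Take x_1 = 1/3, x_2 = 1:
x_2 | x_2 = 1 | 1 = 1
x_2 | (x_2 | x_2) = 1 | 1 = 1
x_2 -> x_2 = 1 -> 1 = 1
x_2 -> x_1 = 1 -> 1/3 = 1/3
~x_1 = ~1/3 = 2/3
(x_2 -> x_1) | ~x_1 = 1/3 | 2/3 = 2/3
(x_2 -> x_2) -> ((x_2 -> x_1) | ~x_1) = 1 -> 2/3 = 2/3
(x_2 | (x_2 | x_2)) -> ((x_2 -> x_2) -> ((x_2 -> x_1) | ~x_1)) = 1 -> 2/3 = 2/3
No assignment yields a value below 2/3, so this is the minimum.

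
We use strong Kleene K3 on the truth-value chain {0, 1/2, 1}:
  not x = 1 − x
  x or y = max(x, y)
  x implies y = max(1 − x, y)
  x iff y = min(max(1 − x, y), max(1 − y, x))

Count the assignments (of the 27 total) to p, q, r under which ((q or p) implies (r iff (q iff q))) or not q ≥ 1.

12

value 1: 12 assignments (counts)
value 1/2: 12 assignments
value 0: 3 assignments
So 12 of the 27 assignments meet the threshold.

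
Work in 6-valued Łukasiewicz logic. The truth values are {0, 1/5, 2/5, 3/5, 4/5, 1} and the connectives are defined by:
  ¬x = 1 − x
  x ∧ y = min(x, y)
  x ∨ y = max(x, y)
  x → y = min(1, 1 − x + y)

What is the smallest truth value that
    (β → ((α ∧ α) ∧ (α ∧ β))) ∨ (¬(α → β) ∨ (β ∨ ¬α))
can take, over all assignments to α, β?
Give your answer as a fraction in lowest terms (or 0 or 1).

Take α = 1/5, β = 2/5:
α ∧ α = 1/5 ∧ 1/5 = 1/5
α ∧ β = 1/5 ∧ 2/5 = 1/5
(α ∧ α) ∧ (α ∧ β) = 1/5 ∧ 1/5 = 1/5
β → ((α ∧ α) ∧ (α ∧ β)) = 2/5 → 1/5 = 4/5
α → β = 1/5 → 2/5 = 1
¬(α → β) = ¬1 = 0
¬α = ¬1/5 = 4/5
β ∨ ¬α = 2/5 ∨ 4/5 = 4/5
¬(α → β) ∨ (β ∨ ¬α) = 0 ∨ 4/5 = 4/5
(β → ((α ∧ α) ∧ (α ∧ β))) ∨ (¬(α → β) ∨ (β ∨ ¬α)) = 4/5 ∨ 4/5 = 4/5
No assignment yields a value below 4/5, so this is the minimum.

4/5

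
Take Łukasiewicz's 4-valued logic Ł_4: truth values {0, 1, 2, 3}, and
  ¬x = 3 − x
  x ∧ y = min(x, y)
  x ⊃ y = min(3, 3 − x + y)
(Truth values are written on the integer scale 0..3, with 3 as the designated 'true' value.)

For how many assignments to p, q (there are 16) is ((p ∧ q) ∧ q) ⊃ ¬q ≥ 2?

p = 0, q = 0 ↦ 3  ≥
p = 0, q = 1 ↦ 3  ≥
p = 0, q = 2 ↦ 3  ≥
p = 0, q = 3 ↦ 3  ≥
p = 1, q = 0 ↦ 3  ≥
p = 1, q = 1 ↦ 3  ≥
p = 1, q = 2 ↦ 3  ≥
p = 1, q = 3 ↦ 2  ≥
p = 2, q = 0 ↦ 3  ≥
p = 2, q = 1 ↦ 3  ≥
p = 2, q = 2 ↦ 2  ≥
p = 2, q = 3 ↦ 1  <
p = 3, q = 0 ↦ 3  ≥
p = 3, q = 1 ↦ 3  ≥
p = 3, q = 2 ↦ 2  ≥
p = 3, q = 3 ↦ 0  <
So 14 of the 16 assignments meet the threshold.

14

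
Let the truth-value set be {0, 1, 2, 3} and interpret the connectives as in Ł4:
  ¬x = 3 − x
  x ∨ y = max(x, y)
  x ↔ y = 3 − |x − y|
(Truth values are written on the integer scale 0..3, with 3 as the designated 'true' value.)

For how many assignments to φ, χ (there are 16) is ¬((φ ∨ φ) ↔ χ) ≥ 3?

2

φ = 0, χ = 0 ↦ 0  <
φ = 0, χ = 1 ↦ 1  <
φ = 0, χ = 2 ↦ 2  <
φ = 0, χ = 3 ↦ 3  ≥
φ = 1, χ = 0 ↦ 1  <
φ = 1, χ = 1 ↦ 0  <
φ = 1, χ = 2 ↦ 1  <
φ = 1, χ = 3 ↦ 2  <
φ = 2, χ = 0 ↦ 2  <
φ = 2, χ = 1 ↦ 1  <
φ = 2, χ = 2 ↦ 0  <
φ = 2, χ = 3 ↦ 1  <
φ = 3, χ = 0 ↦ 3  ≥
φ = 3, χ = 1 ↦ 2  <
φ = 3, χ = 2 ↦ 1  <
φ = 3, χ = 3 ↦ 0  <
So 2 of the 16 assignments meet the threshold.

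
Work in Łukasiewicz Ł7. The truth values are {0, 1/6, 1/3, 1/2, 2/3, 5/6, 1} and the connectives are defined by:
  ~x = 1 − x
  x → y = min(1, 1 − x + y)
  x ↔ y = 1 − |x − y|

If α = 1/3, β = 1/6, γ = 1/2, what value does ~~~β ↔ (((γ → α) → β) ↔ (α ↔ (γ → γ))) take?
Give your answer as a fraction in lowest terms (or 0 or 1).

~β = ~1/6 = 5/6
~~β = ~5/6 = 1/6
~~~β = ~1/6 = 5/6
γ → α = 1/2 → 1/3 = 5/6
(γ → α) → β = 5/6 → 1/6 = 1/3
γ → γ = 1/2 → 1/2 = 1
α ↔ (γ → γ) = 1/3 ↔ 1 = 1/3
((γ → α) → β) ↔ (α ↔ (γ → γ)) = 1/3 ↔ 1/3 = 1
~~~β ↔ (((γ → α) → β) ↔ (α ↔ (γ → γ))) = 5/6 ↔ 1 = 5/6

5/6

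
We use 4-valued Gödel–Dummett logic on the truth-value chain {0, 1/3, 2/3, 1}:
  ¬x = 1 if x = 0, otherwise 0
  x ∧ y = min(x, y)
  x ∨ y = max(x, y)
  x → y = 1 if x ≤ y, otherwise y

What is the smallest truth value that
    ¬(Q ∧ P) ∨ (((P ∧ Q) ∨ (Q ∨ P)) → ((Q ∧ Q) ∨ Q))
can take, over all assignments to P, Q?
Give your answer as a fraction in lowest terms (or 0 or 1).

Take P = 2/3, Q = 1/3:
Q ∧ P = 1/3 ∧ 2/3 = 1/3
¬(Q ∧ P) = ¬1/3 = 0
P ∧ Q = 2/3 ∧ 1/3 = 1/3
Q ∨ P = 1/3 ∨ 2/3 = 2/3
(P ∧ Q) ∨ (Q ∨ P) = 1/3 ∨ 2/3 = 2/3
Q ∧ Q = 1/3 ∧ 1/3 = 1/3
(Q ∧ Q) ∨ Q = 1/3 ∨ 1/3 = 1/3
((P ∧ Q) ∨ (Q ∨ P)) → ((Q ∧ Q) ∨ Q) = 2/3 → 1/3 = 1/3
¬(Q ∧ P) ∨ (((P ∧ Q) ∨ (Q ∨ P)) → ((Q ∧ Q) ∨ Q)) = 0 ∨ 1/3 = 1/3
No assignment yields a value below 1/3, so this is the minimum.

1/3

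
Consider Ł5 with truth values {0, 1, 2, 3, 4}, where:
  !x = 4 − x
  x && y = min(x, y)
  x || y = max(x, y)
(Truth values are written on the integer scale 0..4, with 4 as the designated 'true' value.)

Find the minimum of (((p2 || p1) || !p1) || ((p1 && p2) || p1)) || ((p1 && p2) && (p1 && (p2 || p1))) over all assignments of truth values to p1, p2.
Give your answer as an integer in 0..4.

Take p1 = 2, p2 = 0:
p2 || p1 = 0 || 2 = 2
!p1 = !2 = 2
(p2 || p1) || !p1 = 2 || 2 = 2
p1 && p2 = 2 && 0 = 0
(p1 && p2) || p1 = 0 || 2 = 2
((p2 || p1) || !p1) || ((p1 && p2) || p1) = 2 || 2 = 2
p1 && p2 = 2 && 0 = 0
p2 || p1 = 0 || 2 = 2
p1 && (p2 || p1) = 2 && 2 = 2
(p1 && p2) && (p1 && (p2 || p1)) = 0 && 2 = 0
(((p2 || p1) || !p1) || ((p1 && p2) || p1)) || ((p1 && p2) && (p1 && (p2 || p1))) = 2 || 0 = 2
No assignment yields a value below 2, so this is the minimum.

2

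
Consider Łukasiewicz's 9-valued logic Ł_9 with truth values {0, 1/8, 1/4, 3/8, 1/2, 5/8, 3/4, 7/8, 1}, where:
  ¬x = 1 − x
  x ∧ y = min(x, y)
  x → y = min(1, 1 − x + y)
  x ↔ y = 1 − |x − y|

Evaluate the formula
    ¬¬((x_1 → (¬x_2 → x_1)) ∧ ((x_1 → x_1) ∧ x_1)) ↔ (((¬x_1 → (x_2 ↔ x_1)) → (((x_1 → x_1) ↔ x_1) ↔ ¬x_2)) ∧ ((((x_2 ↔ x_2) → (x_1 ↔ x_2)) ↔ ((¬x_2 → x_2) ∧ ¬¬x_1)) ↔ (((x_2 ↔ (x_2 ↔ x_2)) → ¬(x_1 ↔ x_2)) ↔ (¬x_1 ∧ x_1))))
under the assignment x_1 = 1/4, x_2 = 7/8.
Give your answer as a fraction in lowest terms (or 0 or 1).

¬x_2 = ¬7/8 = 1/8
¬x_2 → x_1 = 1/8 → 1/4 = 1
x_1 → (¬x_2 → x_1) = 1/4 → 1 = 1
x_1 → x_1 = 1/4 → 1/4 = 1
(x_1 → x_1) ∧ x_1 = 1 ∧ 1/4 = 1/4
(x_1 → (¬x_2 → x_1)) ∧ ((x_1 → x_1) ∧ x_1) = 1 ∧ 1/4 = 1/4
¬((x_1 → (¬x_2 → x_1)) ∧ ((x_1 → x_1) ∧ x_1)) = ¬1/4 = 3/4
¬¬((x_1 → (¬x_2 → x_1)) ∧ ((x_1 → x_1) ∧ x_1)) = ¬3/4 = 1/4
¬x_1 = ¬1/4 = 3/4
x_2 ↔ x_1 = 7/8 ↔ 1/4 = 3/8
¬x_1 → (x_2 ↔ x_1) = 3/4 → 3/8 = 5/8
x_1 → x_1 = 1/4 → 1/4 = 1
(x_1 → x_1) ↔ x_1 = 1 ↔ 1/4 = 1/4
¬x_2 = ¬7/8 = 1/8
((x_1 → x_1) ↔ x_1) ↔ ¬x_2 = 1/4 ↔ 1/8 = 7/8
(¬x_1 → (x_2 ↔ x_1)) → (((x_1 → x_1) ↔ x_1) ↔ ¬x_2) = 5/8 → 7/8 = 1
x_2 ↔ x_2 = 7/8 ↔ 7/8 = 1
x_1 ↔ x_2 = 1/4 ↔ 7/8 = 3/8
(x_2 ↔ x_2) → (x_1 ↔ x_2) = 1 → 3/8 = 3/8
¬x_2 = ¬7/8 = 1/8
¬x_2 → x_2 = 1/8 → 7/8 = 1
¬x_1 = ¬1/4 = 3/4
¬¬x_1 = ¬3/4 = 1/4
(¬x_2 → x_2) ∧ ¬¬x_1 = 1 ∧ 1/4 = 1/4
((x_2 ↔ x_2) → (x_1 ↔ x_2)) ↔ ((¬x_2 → x_2) ∧ ¬¬x_1) = 3/8 ↔ 1/4 = 7/8
x_2 ↔ x_2 = 7/8 ↔ 7/8 = 1
x_2 ↔ (x_2 ↔ x_2) = 7/8 ↔ 1 = 7/8
x_1 ↔ x_2 = 1/4 ↔ 7/8 = 3/8
¬(x_1 ↔ x_2) = ¬3/8 = 5/8
(x_2 ↔ (x_2 ↔ x_2)) → ¬(x_1 ↔ x_2) = 7/8 → 5/8 = 3/4
¬x_1 = ¬1/4 = 3/4
¬x_1 ∧ x_1 = 3/4 ∧ 1/4 = 1/4
((x_2 ↔ (x_2 ↔ x_2)) → ¬(x_1 ↔ x_2)) ↔ (¬x_1 ∧ x_1) = 3/4 ↔ 1/4 = 1/2
(((x_2 ↔ x_2) → (x_1 ↔ x_2)) ↔ ((¬x_2 → x_2) ∧ ¬¬x_1)) ↔ (((x_2 ↔ (x_2 ↔ x_2)) → ¬(x_1 ↔ x_2)) ↔ (¬x_1 ∧ x_1)) = 7/8 ↔ 1/2 = 5/8
((¬x_1 → (x_2 ↔ x_1)) → (((x_1 → x_1) ↔ x_1) ↔ ¬x_2)) ∧ ((((x_2 ↔ x_2) → (x_1 ↔ x_2)) ↔ ((¬x_2 → x_2) ∧ ¬¬x_1)) ↔ (((x_2 ↔ (x_2 ↔ x_2)) → ¬(x_1 ↔ x_2)) ↔ (¬x_1 ∧ x_1))) = 1 ∧ 5/8 = 5/8
¬¬((x_1 → (¬x_2 → x_1)) ∧ ((x_1 → x_1) ∧ x_1)) ↔ (((¬x_1 → (x_2 ↔ x_1)) → (((x_1 → x_1) ↔ x_1) ↔ ¬x_2)) ∧ ((((x_2 ↔ x_2) → (x_1 ↔ x_2)) ↔ ((¬x_2 → x_2) ∧ ¬¬x_1)) ↔ (((x_2 ↔ (x_2 ↔ x_2)) → ¬(x_1 ↔ x_2)) ↔ (¬x_1 ∧ x_1)))) = 1/4 ↔ 5/8 = 5/8

5/8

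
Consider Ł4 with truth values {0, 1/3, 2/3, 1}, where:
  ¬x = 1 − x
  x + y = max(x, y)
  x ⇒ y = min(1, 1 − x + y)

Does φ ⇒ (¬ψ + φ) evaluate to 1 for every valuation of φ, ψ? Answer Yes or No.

Yes

φ = 0, ψ = 0 ↦ 1
φ = 0, ψ = 1/3 ↦ 1
φ = 0, ψ = 2/3 ↦ 1
φ = 0, ψ = 1 ↦ 1
φ = 1/3, ψ = 0 ↦ 1
φ = 1/3, ψ = 1/3 ↦ 1
φ = 1/3, ψ = 2/3 ↦ 1
φ = 1/3, ψ = 1 ↦ 1
φ = 2/3, ψ = 0 ↦ 1
φ = 2/3, ψ = 1/3 ↦ 1
φ = 2/3, ψ = 2/3 ↦ 1
φ = 2/3, ψ = 1 ↦ 1
φ = 1, ψ = 0 ↦ 1
φ = 1, ψ = 1/3 ↦ 1
φ = 1, ψ = 2/3 ↦ 1
φ = 1, ψ = 1 ↦ 1
Every assignment gives a value ≥ 1.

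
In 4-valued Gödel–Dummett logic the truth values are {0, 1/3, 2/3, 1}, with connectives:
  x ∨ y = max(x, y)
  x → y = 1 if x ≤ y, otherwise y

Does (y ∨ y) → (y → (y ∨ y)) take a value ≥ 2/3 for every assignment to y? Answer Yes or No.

Yes

y = 0 ↦ 1
y = 1/3 ↦ 1
y = 2/3 ↦ 1
y = 1 ↦ 1
Every assignment gives a value ≥ 2/3.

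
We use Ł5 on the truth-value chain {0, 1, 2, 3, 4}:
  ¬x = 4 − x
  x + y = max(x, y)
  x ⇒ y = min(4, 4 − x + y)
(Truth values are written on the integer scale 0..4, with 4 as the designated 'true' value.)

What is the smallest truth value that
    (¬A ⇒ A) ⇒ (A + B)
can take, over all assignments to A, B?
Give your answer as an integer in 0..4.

2

Take A = 2, B = 0:
¬A = ¬2 = 2
¬A ⇒ A = 2 ⇒ 2 = 4
A + B = 2 + 0 = 2
(¬A ⇒ A) ⇒ (A + B) = 4 ⇒ 2 = 2
No assignment yields a value below 2, so this is the minimum.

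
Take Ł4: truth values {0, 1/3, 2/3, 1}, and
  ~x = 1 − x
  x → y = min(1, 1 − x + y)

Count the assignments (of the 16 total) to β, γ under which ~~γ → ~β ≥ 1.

10

β = 0, γ = 0 ↦ 1  ≥
β = 0, γ = 1/3 ↦ 1  ≥
β = 0, γ = 2/3 ↦ 1  ≥
β = 0, γ = 1 ↦ 1  ≥
β = 1/3, γ = 0 ↦ 1  ≥
β = 1/3, γ = 1/3 ↦ 1  ≥
β = 1/3, γ = 2/3 ↦ 1  ≥
β = 1/3, γ = 1 ↦ 2/3  <
β = 2/3, γ = 0 ↦ 1  ≥
β = 2/3, γ = 1/3 ↦ 1  ≥
β = 2/3, γ = 2/3 ↦ 2/3  <
β = 2/3, γ = 1 ↦ 1/3  <
β = 1, γ = 0 ↦ 1  ≥
β = 1, γ = 1/3 ↦ 2/3  <
β = 1, γ = 2/3 ↦ 1/3  <
β = 1, γ = 1 ↦ 0  <
So 10 of the 16 assignments meet the threshold.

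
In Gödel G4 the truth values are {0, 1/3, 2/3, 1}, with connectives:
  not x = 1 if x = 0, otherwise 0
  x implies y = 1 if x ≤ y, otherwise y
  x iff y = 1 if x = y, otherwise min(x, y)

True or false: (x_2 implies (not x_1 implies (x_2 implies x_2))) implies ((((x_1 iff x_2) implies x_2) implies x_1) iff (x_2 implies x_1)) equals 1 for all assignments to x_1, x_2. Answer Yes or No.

No

Counterexample: take x_1 = 1/3, x_2 = 0.
not x_1 = not 1/3 = 0
x_2 implies x_2 = 0 implies 0 = 1
not x_1 implies (x_2 implies x_2) = 0 implies 1 = 1
x_2 implies (not x_1 implies (x_2 implies x_2)) = 0 implies 1 = 1
x_1 iff x_2 = 1/3 iff 0 = 0
(x_1 iff x_2) implies x_2 = 0 implies 0 = 1
((x_1 iff x_2) implies x_2) implies x_1 = 1 implies 1/3 = 1/3
x_2 implies x_1 = 0 implies 1/3 = 1
(((x_1 iff x_2) implies x_2) implies x_1) iff (x_2 implies x_1) = 1/3 iff 1 = 1/3
(x_2 implies (not x_1 implies (x_2 implies x_2))) implies ((((x_1 iff x_2) implies x_2) implies x_1) iff (x_2 implies x_1)) = 1 implies 1/3 = 1/3
This gives 1/3 ≠ 1.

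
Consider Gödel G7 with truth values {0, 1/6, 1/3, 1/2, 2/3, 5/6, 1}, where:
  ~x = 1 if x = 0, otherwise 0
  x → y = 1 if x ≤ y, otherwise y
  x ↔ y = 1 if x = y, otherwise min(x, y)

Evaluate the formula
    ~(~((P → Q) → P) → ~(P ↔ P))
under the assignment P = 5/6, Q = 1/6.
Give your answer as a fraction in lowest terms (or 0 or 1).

P → Q = 5/6 → 1/6 = 1/6
(P → Q) → P = 1/6 → 5/6 = 1
~((P → Q) → P) = ~1 = 0
P ↔ P = 5/6 ↔ 5/6 = 1
~(P ↔ P) = ~1 = 0
~((P → Q) → P) → ~(P ↔ P) = 0 → 0 = 1
~(~((P → Q) → P) → ~(P ↔ P)) = ~1 = 0

0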